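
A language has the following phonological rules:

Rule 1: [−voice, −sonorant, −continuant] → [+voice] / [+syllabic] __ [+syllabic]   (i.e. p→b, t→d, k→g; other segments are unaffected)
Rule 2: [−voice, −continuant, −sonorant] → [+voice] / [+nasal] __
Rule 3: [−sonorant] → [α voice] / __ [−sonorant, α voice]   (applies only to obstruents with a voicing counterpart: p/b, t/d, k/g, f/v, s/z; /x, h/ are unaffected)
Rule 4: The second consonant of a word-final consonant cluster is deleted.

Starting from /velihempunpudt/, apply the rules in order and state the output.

velihembunbut

Rule 1 (intervocalic voicing): no segment meets the environment; /velihempunpudt/ is unchanged.
Rule 2 (post-nasal voicing): /p/ is a voiceless stop immediately after the nasal /m/, so it voices to [b]. /p/ is a voiceless stop immediately after the nasal /n/, so it voices to [b]. /velihempunpudt/ → velihembunbudt.
Rule 3 (regressive voicing assimilation): /d/ precedes the voiceless obstruent /t/, so it devoices to [t] by assimilation. /velihembunbudt/ → velihembunbutt.
Rule 4 (final cluster simplification): /t/ is the second consonant of a word-final cluster /tt/, so it deletes. /velihembunbutt/ → velihembunbut.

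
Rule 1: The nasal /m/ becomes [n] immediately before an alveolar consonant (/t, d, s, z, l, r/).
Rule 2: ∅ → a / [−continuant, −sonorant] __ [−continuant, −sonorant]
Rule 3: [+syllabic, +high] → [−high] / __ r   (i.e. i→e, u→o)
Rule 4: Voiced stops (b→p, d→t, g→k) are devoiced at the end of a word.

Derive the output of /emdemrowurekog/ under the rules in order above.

endenroworekok

Rule 1 (nasal place assimilation): /m/ precedes the alveolar consonant /d/, so it assimilates in place to [n]. /m/ precedes the alveolar consonant /r/, so it assimilates in place to [n]. /emdemrowurekog/ → endenrowurekog.
Rule 2 (stop-cluster a-epenthesis): no segment meets the environment; /endenrowurekog/ is unchanged.
Rule 3 (pre-rhotic lowering): /u/ is a high vowel immediately before /r/, so it lowers to [o]. /endenrowurekog/ → endenroworekog.
Rule 4 (final devoicing): /g/ is a voiced stop in word-final position, so it devoices to [k]. /endenroworekog/ → endenroworekok.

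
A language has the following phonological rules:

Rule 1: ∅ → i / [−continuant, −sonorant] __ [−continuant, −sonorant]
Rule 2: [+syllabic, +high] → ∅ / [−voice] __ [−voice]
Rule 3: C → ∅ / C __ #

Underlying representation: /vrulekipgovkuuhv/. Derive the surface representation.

Rule 1 (stop-cluster i-epenthesis): /p/ and /g/ form a stop–stop cluster, so [i] is inserted between them. /vrulekipgovkuuhv/ → vrulekipigovkuuhv.
Rule 2 (high vowel syncope): /i/ is a high vowel flanked by voiceless consonants /k/ and /p/, so it deletes. /vrulekipigovkuuhv/ → vrulekpigovkuuhv.
Rule 3 (final cluster simplification): /v/ is the second consonant of a word-final cluster /hv/, so it deletes. /vrulekpigovkuuhv/ → vrulekpigovkuuh.

vrulekpigovkuuh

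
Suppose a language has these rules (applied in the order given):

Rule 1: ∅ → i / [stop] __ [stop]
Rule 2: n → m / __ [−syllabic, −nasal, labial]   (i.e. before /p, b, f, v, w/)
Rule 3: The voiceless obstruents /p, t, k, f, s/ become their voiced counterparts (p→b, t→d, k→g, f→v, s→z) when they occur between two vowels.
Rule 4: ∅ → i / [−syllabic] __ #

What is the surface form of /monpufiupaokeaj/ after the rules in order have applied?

Rule 1 (stop-cluster i-epenthesis): no segment meets the environment; /monpufiupaokeaj/ is unchanged.
Rule 2 (nasal place assimilation): /n/ precedes the labial consonant /p/, so it assimilates in place to [m]. /monpufiupaokeaj/ → mompufiupaokeaj.
Rule 3 (intervocalic voicing): /f/ is a voiceless obstruent between vowels /u/ and /i/, so it voices to [v]. /p/ is a voiceless obstruent between vowels /u/ and /a/, so it voices to [b]. /k/ is a voiceless obstruent between vowels /o/ and /e/, so it voices to [g]. /mompufiupaokeaj/ → mompuviubaogeaj.
Rule 4 (final i-epenthesis): the form ends in the consonant /j/, so [i] is inserted word-finally. /mompuviubaogeaj/ → mompuviubaogeaji.

mompuviubaogeaji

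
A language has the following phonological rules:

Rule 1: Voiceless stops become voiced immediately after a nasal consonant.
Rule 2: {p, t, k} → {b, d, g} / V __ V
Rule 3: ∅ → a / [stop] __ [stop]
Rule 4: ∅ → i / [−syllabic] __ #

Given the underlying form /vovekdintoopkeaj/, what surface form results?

vovekadindoopakeaji

Rule 1 (post-nasal voicing): /t/ is a voiceless stop immediately after the nasal /n/, so it voices to [d]. /vovekdintoopkeaj/ → vovekdindoopkeaj.
Rule 2 (intervocalic voicing): no segment meets the environment; /vovekdindoopkeaj/ is unchanged.
Rule 3 (stop-cluster a-epenthesis): /k/ and /d/ form a stop–stop cluster, so [a] is inserted between them. /p/ and /k/ form a stop–stop cluster, so [a] is inserted between them. /vovekdindoopkeaj/ → vovekadindoopakeaj.
Rule 4 (final i-epenthesis): the form ends in the consonant /j/, so [i] is inserted word-finally. /vovekadindoopakeaj/ → vovekadindoopakeaji.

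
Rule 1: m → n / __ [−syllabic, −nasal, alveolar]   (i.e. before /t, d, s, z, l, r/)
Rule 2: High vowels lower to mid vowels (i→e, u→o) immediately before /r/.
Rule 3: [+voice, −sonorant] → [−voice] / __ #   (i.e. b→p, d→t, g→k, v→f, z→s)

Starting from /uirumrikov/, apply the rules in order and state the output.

uerunrikof

Rule 1 (nasal place assimilation): /m/ precedes the alveolar consonant /r/, so it assimilates in place to [n]. /uirumrikov/ → uirunrikov.
Rule 2 (pre-rhotic lowering): /i/ is a high vowel immediately before /r/, so it lowers to [e]. /uirunrikov/ → uerunrikov.
Rule 3 (final devoicing): /v/ is a voiced obstruent in word-final position, so it devoices to [f]. /uerunrikov/ → uerunrikof.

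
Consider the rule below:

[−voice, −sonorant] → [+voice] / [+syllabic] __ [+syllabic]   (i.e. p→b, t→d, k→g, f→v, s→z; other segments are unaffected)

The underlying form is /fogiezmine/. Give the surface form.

No segment of /fogiezmine/ meets the structural description of the rule, so the form surfaces unchanged.

fogiezmine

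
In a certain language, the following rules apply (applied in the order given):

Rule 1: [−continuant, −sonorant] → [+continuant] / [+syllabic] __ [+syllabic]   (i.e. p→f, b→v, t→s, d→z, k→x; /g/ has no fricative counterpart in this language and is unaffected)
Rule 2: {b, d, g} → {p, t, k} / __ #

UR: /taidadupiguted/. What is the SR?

Rule 1 (intervocalic spirantization): /d/ is a stop between vowels /i/ and /a/, so it spirantizes to the fricative [z]. /d/ is a stop between vowels /a/ and /u/, so it spirantizes to the fricative [z]. /p/ is a stop between vowels /u/ and /i/, so it spirantizes to the fricative [f]. /t/ is a stop between vowels /u/ and /e/, so it spirantizes to the fricative [s]. /taidadupiguted/ → taizazufigused.
Rule 2 (final devoicing): /d/ is a voiced stop in word-final position, so it devoices to [t]. /taizazufigused/ → taizazufiguset.

taizazufiguset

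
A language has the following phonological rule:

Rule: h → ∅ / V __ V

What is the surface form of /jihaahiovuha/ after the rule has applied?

/h/ occurs between vowels /i/ and /a/, so it deletes.
/h/ occurs between vowels /a/ and /i/, so it deletes.
/h/ occurs between vowels /u/ and /a/, so it deletes.
Surface form: [jiaaiovua].

jiaaiovua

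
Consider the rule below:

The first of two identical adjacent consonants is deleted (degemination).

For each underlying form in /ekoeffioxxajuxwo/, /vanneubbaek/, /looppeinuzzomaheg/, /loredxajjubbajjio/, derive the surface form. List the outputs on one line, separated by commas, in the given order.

ekoefioxajuxwo, vaneubaek, loopeinuzomaheg, loredxajubajio

/ekoeffioxxajuxwo/: /ff/ is a geminate; the first /f/ deletes. /xx/ is a geminate; the first /x/ deletes. → [ekoefioxajuxwo].
/vanneubbaek/: /nn/ is a geminate; the first /n/ deletes. /bb/ is a geminate; the first /b/ deletes. → [vaneubaek].
/looppeinuzzomaheg/: /pp/ is a geminate; the first /p/ deletes. /zz/ is a geminate; the first /z/ deletes. → [loopeinuzomaheg].
/loredxajjubbajjio/: /jj/ is a geminate; the first /j/ deletes. /bb/ is a geminate; the first /b/ deletes. /jj/ is a geminate; the first /j/ deletes. → [loredxajubajio].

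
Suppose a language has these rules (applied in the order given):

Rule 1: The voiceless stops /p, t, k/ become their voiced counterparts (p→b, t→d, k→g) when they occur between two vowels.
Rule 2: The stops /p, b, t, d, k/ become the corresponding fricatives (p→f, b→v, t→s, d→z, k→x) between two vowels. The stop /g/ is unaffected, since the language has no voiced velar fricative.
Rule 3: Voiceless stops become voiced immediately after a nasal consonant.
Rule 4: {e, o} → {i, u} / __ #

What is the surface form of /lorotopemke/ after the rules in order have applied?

Rule 1 (intervocalic voicing): /t/ is a voiceless stop between vowels /o/ and /o/, so it voices to [d]. /p/ is a voiceless stop between vowels /o/ and /e/, so it voices to [b]. /lorotopemke/ → lorodobemke.
Rule 2 (intervocalic spirantization): /d/ is a stop between vowels /o/ and /o/, so it spirantizes to the fricative [z]. /b/ is a stop between vowels /o/ and /e/, so it spirantizes to the fricative [v]. /lorodobemke/ → lorozovemke.
Rule 3 (post-nasal voicing): /k/ is a voiceless stop immediately after the nasal /m/, so it voices to [g]. /lorozovemke/ → lorozovemge.
Rule 4 (final vowel raising): /e/ is a mid vowel in word-final position, so it raises to [i]. /lorozovemge/ → lorozovemgi.

lorozovemgi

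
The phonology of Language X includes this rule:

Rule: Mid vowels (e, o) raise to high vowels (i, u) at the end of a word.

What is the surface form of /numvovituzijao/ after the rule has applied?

numvovituzijau

Scanning /numvovituzijao/: /o/ at position 5 is not in the conditioning environment; /o/ is a mid vowel in word-final position, so it raises to [u].
Result: [numvovituzijau].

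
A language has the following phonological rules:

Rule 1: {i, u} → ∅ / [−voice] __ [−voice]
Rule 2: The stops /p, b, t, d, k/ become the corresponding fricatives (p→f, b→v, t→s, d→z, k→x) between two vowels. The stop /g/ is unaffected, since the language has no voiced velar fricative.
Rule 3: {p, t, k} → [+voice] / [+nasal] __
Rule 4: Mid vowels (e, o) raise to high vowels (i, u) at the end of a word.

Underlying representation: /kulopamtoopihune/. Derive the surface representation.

kulofamdoophuni

Rule 1 (high vowel syncope): /i/ is a high vowel flanked by voiceless consonants /p/ and /h/, so it deletes. /kulopamtoopihune/ → kulopamtoophune.
Rule 2 (intervocalic spirantization): /p/ is a stop between vowels /o/ and /a/, so it spirantizes to the fricative [f]. /kulopamtoophune/ → kulofamtoophune.
Rule 3 (post-nasal voicing): /t/ is a voiceless stop immediately after the nasal /m/, so it voices to [d]. /kulofamtoophune/ → kulofamdoophune.
Rule 4 (final vowel raising): /e/ is a mid vowel in word-final position, so it raises to [i]. /kulofamdoophune/ → kulofamdoophuni.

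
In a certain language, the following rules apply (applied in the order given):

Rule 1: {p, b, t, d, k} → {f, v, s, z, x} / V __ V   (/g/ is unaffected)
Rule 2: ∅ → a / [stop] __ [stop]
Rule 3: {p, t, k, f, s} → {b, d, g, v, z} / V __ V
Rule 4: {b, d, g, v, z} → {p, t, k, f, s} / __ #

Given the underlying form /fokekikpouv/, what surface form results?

foxexigabouf

Rule 1 (intervocalic spirantization): /k/ is a stop between vowels /o/ and /e/, so it spirantizes to the fricative [x]. /k/ is a stop between vowels /e/ and /i/, so it spirantizes to the fricative [x]. /fokekikpouv/ → foxexikpouv.
Rule 2 (stop-cluster a-epenthesis): /k/ and /p/ form a stop–stop cluster, so [a] is inserted between them. /foxexikpouv/ → foxexikapouv.
Rule 3 (intervocalic voicing): /k/ is a voiceless obstruent between vowels /i/ and /a/, so it voices to [g]. /p/ is a voiceless obstruent between vowels /a/ and /o/, so it voices to [b]. /foxexikapouv/ → foxexigabouv.
Rule 4 (final devoicing): /v/ is a voiced obstruent in word-final position, so it devoices to [f]. /foxexigabouv/ → foxexigabouf.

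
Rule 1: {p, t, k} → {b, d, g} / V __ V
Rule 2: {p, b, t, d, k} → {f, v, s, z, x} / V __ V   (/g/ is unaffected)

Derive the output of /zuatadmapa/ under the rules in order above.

Rule 1 (intervocalic voicing): /t/ is a voiceless stop between vowels /a/ and /a/, so it voices to [d]. /p/ is a voiceless stop between vowels /a/ and /a/, so it voices to [b]. /zuatadmapa/ → zuadadmaba.
Rule 2 (intervocalic spirantization): /d/ is a stop between vowels /a/ and /a/, so it spirantizes to the fricative [z]. /b/ is a stop between vowels /a/ and /a/, so it spirantizes to the fricative [v]. /zuadadmaba/ → zuazadmava.

zuazadmava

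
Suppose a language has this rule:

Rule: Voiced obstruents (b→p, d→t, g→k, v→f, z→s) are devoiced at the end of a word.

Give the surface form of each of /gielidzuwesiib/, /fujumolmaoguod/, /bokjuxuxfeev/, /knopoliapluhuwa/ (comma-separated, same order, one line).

/gielidzuwesiib/: /b/ is a voiced obstruent in word-final position, so it devoices to [p]. → [gielidzuwesiip].
/fujumolmaoguod/: /d/ is a voiced obstruent in word-final position, so it devoices to [t]. → [fujumolmaoguot].
/bokjuxuxfeev/: /v/ is a voiced obstruent in word-final position, so it devoices to [f]. → [bokjuxuxfeef].
/knopoliapluhuwa/: the rule's environment is not met; surfaces unchanged as [knopoliapluhuwa].

gielidzuwesiip, fujumolmaoguot, bokjuxuxfeef, knopoliapluhuwa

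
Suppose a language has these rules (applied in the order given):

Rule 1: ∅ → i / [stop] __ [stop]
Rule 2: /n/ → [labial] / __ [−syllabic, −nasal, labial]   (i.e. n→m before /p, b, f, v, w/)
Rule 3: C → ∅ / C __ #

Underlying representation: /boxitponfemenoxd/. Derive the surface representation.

Rule 1 (stop-cluster i-epenthesis): /t/ and /p/ form a stop–stop cluster, so [i] is inserted between them. /boxitponfemenoxd/ → boxitiponfemenoxd.
Rule 2 (nasal place assimilation): /n/ precedes the labial consonant /f/, so it assimilates in place to [m]. /boxitiponfemenoxd/ → boxitipomfemenoxd.
Rule 3 (final cluster simplification): /d/ is the second consonant of a word-final cluster /xd/, so it deletes. /boxitipomfemenoxd/ → boxitipomfemenox.

boxitipomfemenox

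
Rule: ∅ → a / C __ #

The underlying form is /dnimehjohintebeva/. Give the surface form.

dnimehjohintebeva

No segment of /dnimehjohintebeva/ meets the structural description of the rule, so the form surfaces unchanged.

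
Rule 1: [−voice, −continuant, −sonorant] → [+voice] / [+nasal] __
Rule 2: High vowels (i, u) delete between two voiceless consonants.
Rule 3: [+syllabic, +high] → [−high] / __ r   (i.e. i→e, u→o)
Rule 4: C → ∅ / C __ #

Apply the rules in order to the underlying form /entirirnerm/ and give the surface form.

endererner

Rule 1 (post-nasal voicing): /t/ is a voiceless stop immediately after the nasal /n/, so it voices to [d]. /entirirnerm/ → endirirnerm.
Rule 2 (high vowel syncope): no segment meets the environment; /endirirnerm/ is unchanged.
Rule 3 (pre-rhotic lowering): /i/ is a high vowel immediately before /r/, so it lowers to [e]. /i/ is a high vowel immediately before /r/, so it lowers to [e]. /endirirnerm/ → enderernerm.
Rule 4 (final cluster simplification): /m/ is the second consonant of a word-final cluster /rm/, so it deletes. /enderernerm/ → endererner.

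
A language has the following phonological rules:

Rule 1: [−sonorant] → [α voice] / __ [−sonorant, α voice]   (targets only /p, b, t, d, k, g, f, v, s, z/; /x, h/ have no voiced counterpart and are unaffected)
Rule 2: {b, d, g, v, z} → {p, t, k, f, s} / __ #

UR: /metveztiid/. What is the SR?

medvestiit

Rule 1 (regressive voicing assimilation): /t/ precedes the voiced obstruent /v/, so it voices to [d] by assimilation. /z/ precedes the voiceless obstruent /t/, so it devoices to [s] by assimilation. /metveztiid/ → medvestiid.
Rule 2 (final devoicing): /d/ is a voiced obstruent in word-final position, so it devoices to [t]. /medvestiid/ → medvestiit.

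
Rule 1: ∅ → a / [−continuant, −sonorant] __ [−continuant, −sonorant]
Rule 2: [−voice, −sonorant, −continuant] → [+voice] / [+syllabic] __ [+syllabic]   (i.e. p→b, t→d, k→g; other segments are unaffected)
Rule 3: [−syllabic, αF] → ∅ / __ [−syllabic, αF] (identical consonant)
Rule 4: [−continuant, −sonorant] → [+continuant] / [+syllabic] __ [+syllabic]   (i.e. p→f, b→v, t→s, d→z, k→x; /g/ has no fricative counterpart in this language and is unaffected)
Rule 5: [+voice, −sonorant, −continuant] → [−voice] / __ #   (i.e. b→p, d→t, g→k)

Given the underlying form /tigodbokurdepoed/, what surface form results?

Rule 1 (stop-cluster a-epenthesis): /d/ and /b/ form a stop–stop cluster, so [a] is inserted between them. /tigodbokurdepoed/ → tigodabokurdepoed.
Rule 2 (intervocalic voicing): /k/ is a voiceless stop between vowels /o/ and /u/, so it voices to [g]. /p/ is a voiceless stop between vowels /e/ and /o/, so it voices to [b]. /tigodabokurdepoed/ → tigodabogurdeboed.
Rule 3 (degemination): no segment meets the environment; /tigodabogurdeboed/ is unchanged.
Rule 4 (intervocalic spirantization): /d/ is a stop between vowels /o/ and /a/, so it spirantizes to the fricative [z]. /b/ is a stop between vowels /a/ and /o/, so it spirantizes to the fricative [v]. /b/ is a stop between vowels /e/ and /o/, so it spirantizes to the fricative [v]. /tigodabogurdeboed/ → tigozavogurdevoed.
Rule 5 (final devoicing): /d/ is a voiced stop in word-final position, so it devoices to [t]. /tigozavogurdevoed/ → tigozavogurdevoet.

tigozavogurdevoet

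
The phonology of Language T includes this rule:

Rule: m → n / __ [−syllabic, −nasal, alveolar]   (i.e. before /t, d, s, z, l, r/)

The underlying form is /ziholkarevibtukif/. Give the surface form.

No segment of /ziholkarevibtukif/ meets the structural description of the rule, so the form surfaces unchanged.

ziholkarevibtukif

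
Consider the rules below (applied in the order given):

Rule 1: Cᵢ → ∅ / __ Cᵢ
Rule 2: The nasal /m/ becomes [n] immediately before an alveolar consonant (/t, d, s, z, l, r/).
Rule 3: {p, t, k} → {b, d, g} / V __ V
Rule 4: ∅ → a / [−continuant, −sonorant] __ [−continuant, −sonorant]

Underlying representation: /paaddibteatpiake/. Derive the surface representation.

paadibateatapiage

Rule 1 (degemination): /dd/ is a geminate; the first /d/ deletes. /paaddibteatpiake/ → paadibteatpiake.
Rule 2 (nasal place assimilation): no segment meets the environment; /paadibteatpiake/ is unchanged.
Rule 3 (intervocalic voicing): /k/ is a voiceless stop between vowels /a/ and /e/, so it voices to [g]. /paadibteatpiake/ → paadibteatpiage.
Rule 4 (stop-cluster a-epenthesis): /b/ and /t/ form a stop–stop cluster, so [a] is inserted between them. /t/ and /p/ form a stop–stop cluster, so [a] is inserted between them. /paadibteatpiage/ → paadibateatapiage.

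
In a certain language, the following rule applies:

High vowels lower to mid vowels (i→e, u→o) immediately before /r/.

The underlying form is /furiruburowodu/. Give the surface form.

foreruborowodu

/u/ is a high vowel immediately before /r/, so it lowers to [o].
/i/ is a high vowel immediately before /r/, so it lowers to [e].
/u/ is a high vowel immediately before /r/, so it lowers to [o].
The other instances of /u/ do not occur in the required environment and remain unchanged.
Surface form: [foreruborowodu].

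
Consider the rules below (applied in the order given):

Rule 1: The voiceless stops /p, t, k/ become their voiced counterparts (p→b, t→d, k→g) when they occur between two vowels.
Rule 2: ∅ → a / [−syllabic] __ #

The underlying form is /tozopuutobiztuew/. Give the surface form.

tozobuudobiztuewa

Rule 1 (intervocalic voicing): /p/ is a voiceless stop between vowels /o/ and /u/, so it voices to [b]. /t/ is a voiceless stop between vowels /u/ and /o/, so it voices to [d]. /tozopuutobiztuew/ → tozobuudobiztuew.
Rule 2 (final a-epenthesis): the form ends in the consonant /w/, so [a] is inserted word-finally. /tozobuudobiztuew/ → tozobuudobiztuewa.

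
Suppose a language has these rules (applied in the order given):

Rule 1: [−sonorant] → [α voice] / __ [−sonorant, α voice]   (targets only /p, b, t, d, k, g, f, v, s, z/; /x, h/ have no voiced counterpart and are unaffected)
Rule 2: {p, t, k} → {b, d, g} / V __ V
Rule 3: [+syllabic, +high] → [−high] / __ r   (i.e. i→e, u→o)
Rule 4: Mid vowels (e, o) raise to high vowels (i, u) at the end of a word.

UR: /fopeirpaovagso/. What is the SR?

Rule 1 (regressive voicing assimilation): /g/ precedes the voiceless obstruent /s/, so it devoices to [k] by assimilation. /fopeirpaovagso/ → fopeirpaovakso.
Rule 2 (intervocalic voicing): /p/ is a voiceless stop between vowels /o/ and /e/, so it voices to [b]. /fopeirpaovakso/ → fobeirpaovakso.
Rule 3 (pre-rhotic lowering): /i/ is a high vowel immediately before /r/, so it lowers to [e]. /fobeirpaovakso/ → fobeerpaovakso.
Rule 4 (final vowel raising): /o/ is a mid vowel in word-final position, so it raises to [u]. /fobeerpaovakso/ → fobeerpaovaksu.

fobeerpaovaksu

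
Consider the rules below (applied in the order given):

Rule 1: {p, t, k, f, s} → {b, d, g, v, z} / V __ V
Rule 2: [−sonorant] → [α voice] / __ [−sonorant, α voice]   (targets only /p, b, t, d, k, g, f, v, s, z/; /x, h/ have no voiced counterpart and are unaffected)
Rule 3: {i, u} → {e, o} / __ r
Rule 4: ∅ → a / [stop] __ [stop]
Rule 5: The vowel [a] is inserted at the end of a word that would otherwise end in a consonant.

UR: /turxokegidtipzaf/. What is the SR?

Rule 1 (intervocalic voicing): /k/ is a voiceless obstruent between vowels /o/ and /e/, so it voices to [g]. /turxokegidtipzaf/ → turxogegidtipzaf.
Rule 2 (regressive voicing assimilation): /d/ precedes the voiceless obstruent /t/, so it devoices to [t] by assimilation. /p/ precedes the voiced obstruent /z/, so it voices to [b] by assimilation. /turxogegidtipzaf/ → turxogegittibzaf.
Rule 3 (pre-rhotic lowering): /u/ is a high vowel immediately before /r/, so it lowers to [o]. /turxogegittibzaf/ → torxogegittibzaf.
Rule 4 (stop-cluster a-epenthesis): /t/ and /t/ form a stop–stop cluster, so [a] is inserted between them. /torxogegittibzaf/ → torxogegitatibzaf.
Rule 5 (final a-epenthesis): the form ends in the consonant /f/, so [a] is inserted word-finally. /torxogegitatibzaf/ → torxogegitatibzafa.

torxogegitatibzafa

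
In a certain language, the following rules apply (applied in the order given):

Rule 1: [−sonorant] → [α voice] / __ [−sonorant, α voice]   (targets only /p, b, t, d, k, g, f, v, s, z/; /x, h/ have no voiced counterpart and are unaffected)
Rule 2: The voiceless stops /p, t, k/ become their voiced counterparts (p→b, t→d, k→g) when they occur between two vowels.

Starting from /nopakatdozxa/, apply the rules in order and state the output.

Rule 1 (regressive voicing assimilation): /t/ precedes the voiced obstruent /d/, so it voices to [d] by assimilation. /z/ precedes the voiceless obstruent /x/, so it devoices to [s] by assimilation. /nopakatdozxa/ → nopakaddosxa.
Rule 2 (intervocalic voicing): /p/ is a voiceless stop between vowels /o/ and /a/, so it voices to [b]. /k/ is a voiceless stop between vowels /a/ and /a/, so it voices to [g]. /nopakaddosxa/ → nobagaddosxa.

nobagaddosxa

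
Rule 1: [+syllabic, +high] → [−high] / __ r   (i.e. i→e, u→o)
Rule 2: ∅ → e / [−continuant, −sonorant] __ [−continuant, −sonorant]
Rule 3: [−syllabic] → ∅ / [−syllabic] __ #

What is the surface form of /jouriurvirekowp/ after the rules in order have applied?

jooriorverekow

Rule 1 (pre-rhotic lowering): /u/ is a high vowel immediately before /r/, so it lowers to [o]. /u/ is a high vowel immediately before /r/, so it lowers to [o]. /i/ is a high vowel immediately before /r/, so it lowers to [e]. /jouriurvirekowp/ → jooriorverekowp.
Rule 2 (stop-cluster e-epenthesis): no segment meets the environment; /jooriorverekowp/ is unchanged.
Rule 3 (final cluster simplification): /p/ is the second consonant of a word-final cluster /wp/, so it deletes. /jooriorverekowp/ → jooriorverekow.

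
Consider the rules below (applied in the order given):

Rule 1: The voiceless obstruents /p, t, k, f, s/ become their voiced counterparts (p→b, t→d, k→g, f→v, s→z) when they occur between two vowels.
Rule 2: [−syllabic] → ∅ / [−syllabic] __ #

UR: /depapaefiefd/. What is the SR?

Rule 1 (intervocalic voicing): /p/ is a voiceless obstruent between vowels /e/ and /a/, so it voices to [b]. /p/ is a voiceless obstruent between vowels /a/ and /a/, so it voices to [b]. /f/ is a voiceless obstruent between vowels /e/ and /i/, so it voices to [v]. /depapaefiefd/ → debabaeviefd.
Rule 2 (final cluster simplification): /d/ is the second consonant of a word-final cluster /fd/, so it deletes. /debabaeviefd/ → debabaevief.

debabaevief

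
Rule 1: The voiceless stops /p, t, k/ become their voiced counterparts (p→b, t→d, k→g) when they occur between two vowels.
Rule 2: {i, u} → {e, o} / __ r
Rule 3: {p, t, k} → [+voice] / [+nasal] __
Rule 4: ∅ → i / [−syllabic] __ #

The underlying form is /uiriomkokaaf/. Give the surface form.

ueriomgogaafi

Rule 1 (intervocalic voicing): /k/ is a voiceless stop between vowels /o/ and /a/, so it voices to [g]. /uiriomkokaaf/ → uiriomkogaaf.
Rule 2 (pre-rhotic lowering): /i/ is a high vowel immediately before /r/, so it lowers to [e]. /uiriomkogaaf/ → ueriomkogaaf.
Rule 3 (post-nasal voicing): /k/ is a voiceless stop immediately after the nasal /m/, so it voices to [g]. /ueriomkogaaf/ → ueriomgogaaf.
Rule 4 (final i-epenthesis): the form ends in the consonant /f/, so [i] is inserted word-finally. /ueriomgogaaf/ → ueriomgogaafi.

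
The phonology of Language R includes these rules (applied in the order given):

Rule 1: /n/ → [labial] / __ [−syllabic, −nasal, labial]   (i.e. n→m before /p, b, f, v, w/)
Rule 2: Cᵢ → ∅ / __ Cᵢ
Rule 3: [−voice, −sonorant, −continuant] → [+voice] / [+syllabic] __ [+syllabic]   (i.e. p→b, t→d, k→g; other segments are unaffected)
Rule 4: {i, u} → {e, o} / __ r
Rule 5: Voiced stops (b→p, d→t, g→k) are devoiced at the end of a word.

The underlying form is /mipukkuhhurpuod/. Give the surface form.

mibuguhorpuot

Rule 1 (nasal place assimilation): no segment meets the environment; /mipukkuhhurpuod/ is unchanged.
Rule 2 (degemination): /kk/ is a geminate; the first /k/ deletes. /hh/ is a geminate; the first /h/ deletes. /mipukkuhhurpuod/ → mipukuhurpuod.
Rule 3 (intervocalic voicing): /p/ is a voiceless stop between vowels /i/ and /u/, so it voices to [b]. /k/ is a voiceless stop between vowels /u/ and /u/, so it voices to [g]. /mipukuhurpuod/ → mibuguhurpuod.
Rule 4 (pre-rhotic lowering): /u/ is a high vowel immediately before /r/, so it lowers to [o]. /mibuguhurpuod/ → mibuguhorpuod.
Rule 5 (final devoicing): /d/ is a voiced stop in word-final position, so it devoices to [t]. /mibuguhorpuod/ → mibuguhorpuot.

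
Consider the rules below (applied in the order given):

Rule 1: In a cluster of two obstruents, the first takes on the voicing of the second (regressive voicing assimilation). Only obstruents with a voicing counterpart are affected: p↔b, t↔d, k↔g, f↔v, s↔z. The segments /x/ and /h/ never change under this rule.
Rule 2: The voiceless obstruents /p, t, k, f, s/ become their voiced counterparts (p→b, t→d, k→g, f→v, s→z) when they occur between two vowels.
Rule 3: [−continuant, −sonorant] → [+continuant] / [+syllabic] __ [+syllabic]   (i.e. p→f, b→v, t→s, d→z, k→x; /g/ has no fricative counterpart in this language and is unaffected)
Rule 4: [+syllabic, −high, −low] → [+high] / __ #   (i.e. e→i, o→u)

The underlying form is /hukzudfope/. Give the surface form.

hugzutfovi

Rule 1 (regressive voicing assimilation): /k/ precedes the voiced obstruent /z/, so it voices to [g] by assimilation. /d/ precedes the voiceless obstruent /f/, so it devoices to [t] by assimilation. /hukzudfope/ → hugzutfope.
Rule 2 (intervocalic voicing): /p/ is a voiceless obstruent between vowels /o/ and /e/, so it voices to [b]. /hugzutfope/ → hugzutfobe.
Rule 3 (intervocalic spirantization): /b/ is a stop between vowels /o/ and /e/, so it spirantizes to the fricative [v]. /hugzutfobe/ → hugzutfove.
Rule 4 (final vowel raising): /e/ is a mid vowel in word-final position, so it raises to [i]. /hugzutfove/ → hugzutfovi.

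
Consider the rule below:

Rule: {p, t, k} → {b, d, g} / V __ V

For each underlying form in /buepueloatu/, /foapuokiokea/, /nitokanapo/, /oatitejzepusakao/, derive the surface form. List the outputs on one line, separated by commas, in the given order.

/buepueloatu/: /p/ is a voiceless stop between vowels /e/ and /u/, so it voices to [b]. /t/ is a voiceless stop between vowels /a/ and /u/, so it voices to [d]. → [buebueloadu].
/foapuokiokea/: /p/ is a voiceless stop between vowels /a/ and /u/, so it voices to [b]. /k/ is a voiceless stop between vowels /o/ and /i/, so it voices to [g]. /k/ is a voiceless stop between vowels /o/ and /e/, so it voices to [g]. → [foabuogiogea].
/nitokanapo/: /t/ is a voiceless stop between vowels /i/ and /o/, so it voices to [d]. /k/ is a voiceless stop between vowels /o/ and /a/, so it voices to [g]. /p/ is a voiceless stop between vowels /a/ and /o/, so it voices to [b]. → [nidoganabo].
/oatitejzepusakao/: /t/ is a voiceless stop between vowels /a/ and /i/, so it voices to [d]. /t/ is a voiceless stop between vowels /i/ and /e/, so it voices to [d]. /p/ is a voiceless stop between vowels /e/ and /u/, so it voices to [b]. /k/ is a voiceless stop between vowels /a/ and /a/, so it voices to [g]. → [oadidejzebusagao].

buebueloadu, foabuogiogea, nidoganabo, oadidejzebusagao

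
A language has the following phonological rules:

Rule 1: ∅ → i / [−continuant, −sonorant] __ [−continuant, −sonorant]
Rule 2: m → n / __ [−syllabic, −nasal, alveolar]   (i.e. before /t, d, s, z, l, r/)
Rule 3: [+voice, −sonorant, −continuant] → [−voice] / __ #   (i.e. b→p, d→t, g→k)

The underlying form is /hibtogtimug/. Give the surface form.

hibitogitimuk

Rule 1 (stop-cluster i-epenthesis): /b/ and /t/ form a stop–stop cluster, so [i] is inserted between them. /g/ and /t/ form a stop–stop cluster, so [i] is inserted between them. /hibtogtimug/ → hibitogitimug.
Rule 2 (nasal place assimilation): no segment meets the environment; /hibitogitimug/ is unchanged.
Rule 3 (final devoicing): /g/ is a voiced stop in word-final position, so it devoices to [k]. /hibitogitimug/ → hibitogitimuk.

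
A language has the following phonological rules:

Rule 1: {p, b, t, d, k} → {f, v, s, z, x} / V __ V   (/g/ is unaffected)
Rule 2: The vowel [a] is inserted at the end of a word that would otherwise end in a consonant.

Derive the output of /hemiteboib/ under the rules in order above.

Rule 1 (intervocalic spirantization): /t/ is a stop between vowels /i/ and /e/, so it spirantizes to the fricative [s]. /b/ is a stop between vowels /e/ and /o/, so it spirantizes to the fricative [v]. /hemiteboib/ → hemisevoib.
Rule 2 (final a-epenthesis): the form ends in the consonant /b/, so [a] is inserted word-finally. /hemisevoib/ → hemisevoiba.

hemisevoiba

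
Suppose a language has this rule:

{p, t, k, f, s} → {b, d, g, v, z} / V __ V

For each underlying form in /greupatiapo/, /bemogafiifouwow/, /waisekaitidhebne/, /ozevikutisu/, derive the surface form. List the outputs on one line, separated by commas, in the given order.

/greupatiapo/: /p/ is a voiceless obstruent between vowels /u/ and /a/, so it voices to [b]. /t/ is a voiceless obstruent between vowels /a/ and /i/, so it voices to [d]. /p/ is a voiceless obstruent between vowels /a/ and /o/, so it voices to [b]. → [greubadiabo].
/bemogafiifouwow/: /f/ is a voiceless obstruent between vowels /a/ and /i/, so it voices to [v]. /f/ is a voiceless obstruent between vowels /i/ and /o/, so it voices to [v]. → [bemogaviivouwow].
/waisekaitidhebne/: /s/ is a voiceless obstruent between vowels /i/ and /e/, so it voices to [z]. /k/ is a voiceless obstruent between vowels /e/ and /a/, so it voices to [g]. /t/ is a voiceless obstruent between vowels /i/ and /i/, so it voices to [d]. → [waizegaididhebne].
/ozevikutisu/: /k/ is a voiceless obstruent between vowels /i/ and /u/, so it voices to [g]. /t/ is a voiceless obstruent between vowels /u/ and /i/, so it voices to [d]. /s/ is a voiceless obstruent between vowels /i/ and /u/, so it voices to [z]. → [ozevigudizu].

greubadiabo, bemogaviivouwow, waizegaididhebne, ozevigudizu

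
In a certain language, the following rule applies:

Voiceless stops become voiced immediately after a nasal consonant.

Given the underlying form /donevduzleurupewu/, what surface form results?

donevduzleurupewu

No segment of /donevduzleurupewu/ meets the structural description of the rule, so the form surfaces unchanged.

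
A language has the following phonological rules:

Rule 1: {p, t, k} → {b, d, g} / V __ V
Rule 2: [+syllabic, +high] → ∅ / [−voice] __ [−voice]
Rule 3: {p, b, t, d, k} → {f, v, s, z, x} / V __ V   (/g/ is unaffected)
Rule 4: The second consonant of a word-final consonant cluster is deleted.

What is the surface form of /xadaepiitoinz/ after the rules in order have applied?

Rule 1 (intervocalic voicing): /p/ is a voiceless stop between vowels /e/ and /i/, so it voices to [b]. /t/ is a voiceless stop between vowels /i/ and /o/, so it voices to [d]. /xadaepiitoinz/ → xadaebiidoinz.
Rule 2 (high vowel syncope): no segment meets the environment; /xadaebiidoinz/ is unchanged.
Rule 3 (intervocalic spirantization): /d/ is a stop between vowels /a/ and /a/, so it spirantizes to the fricative [z]. /b/ is a stop between vowels /e/ and /i/, so it spirantizes to the fricative [v]. /d/ is a stop between vowels /i/ and /o/, so it spirantizes to the fricative [z]. /xadaebiidoinz/ → xazaeviizoinz.
Rule 4 (final cluster simplification): /z/ is the second consonant of a word-final cluster /nz/, so it deletes. /xazaeviizoinz/ → xazaeviizoin.

xazaeviizoin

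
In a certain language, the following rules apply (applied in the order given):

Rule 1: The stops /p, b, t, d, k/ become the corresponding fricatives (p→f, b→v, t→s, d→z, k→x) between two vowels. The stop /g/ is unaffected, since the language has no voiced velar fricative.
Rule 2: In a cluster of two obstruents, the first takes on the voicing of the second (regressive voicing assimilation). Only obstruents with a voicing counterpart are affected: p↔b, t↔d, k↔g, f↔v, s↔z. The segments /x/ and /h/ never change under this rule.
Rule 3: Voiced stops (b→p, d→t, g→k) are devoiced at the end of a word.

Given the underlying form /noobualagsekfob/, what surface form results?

noovualaksekfop

Rule 1 (intervocalic spirantization): /b/ is a stop between vowels /o/ and /u/, so it spirantizes to the fricative [v]. /noobualagsekfob/ → noovualagsekfob.
Rule 2 (regressive voicing assimilation): /g/ precedes the voiceless obstruent /s/, so it devoices to [k] by assimilation. /noovualagsekfob/ → noovualaksekfob.
Rule 3 (final devoicing): /b/ is a voiced stop in word-final position, so it devoices to [p]. /noovualaksekfob/ → noovualaksekfop.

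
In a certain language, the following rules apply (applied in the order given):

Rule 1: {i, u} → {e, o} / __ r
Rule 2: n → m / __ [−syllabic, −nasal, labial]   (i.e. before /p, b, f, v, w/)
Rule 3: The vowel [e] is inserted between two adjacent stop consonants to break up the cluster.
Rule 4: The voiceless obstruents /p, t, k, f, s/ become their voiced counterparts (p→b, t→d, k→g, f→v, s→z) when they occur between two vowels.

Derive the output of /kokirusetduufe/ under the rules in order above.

kogeruzededuuve

Rule 1 (pre-rhotic lowering): /i/ is a high vowel immediately before /r/, so it lowers to [e]. /kokirusetduufe/ → kokerusetduufe.
Rule 2 (nasal place assimilation): no segment meets the environment; /kokerusetduufe/ is unchanged.
Rule 3 (stop-cluster e-epenthesis): /t/ and /d/ form a stop–stop cluster, so [e] is inserted between them. /kokerusetduufe/ → kokeruseteduufe.
Rule 4 (intervocalic voicing): /k/ is a voiceless obstruent between vowels /o/ and /e/, so it voices to [g]. /s/ is a voiceless obstruent between vowels /u/ and /e/, so it voices to [z]. /t/ is a voiceless obstruent between vowels /e/ and /e/, so it voices to [d]. /f/ is a voiceless obstruent between vowels /u/ and /e/, so it voices to [v]. /kokeruseteduufe/ → kogeruzededuuve.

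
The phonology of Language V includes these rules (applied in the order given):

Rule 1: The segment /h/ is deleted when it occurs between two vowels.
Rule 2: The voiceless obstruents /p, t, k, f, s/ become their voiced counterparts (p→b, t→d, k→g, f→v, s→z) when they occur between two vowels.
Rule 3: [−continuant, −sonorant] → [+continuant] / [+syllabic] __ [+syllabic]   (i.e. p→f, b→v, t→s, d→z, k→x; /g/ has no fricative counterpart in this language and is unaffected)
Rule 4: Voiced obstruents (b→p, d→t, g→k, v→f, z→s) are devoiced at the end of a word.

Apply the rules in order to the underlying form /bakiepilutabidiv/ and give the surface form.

bagieviluzavizif

Rule 1 (intervocalic h-deletion): no segment meets the environment; /bakiepilutabidiv/ is unchanged.
Rule 2 (intervocalic voicing): /k/ is a voiceless obstruent between vowels /a/ and /i/, so it voices to [g]. /p/ is a voiceless obstruent between vowels /e/ and /i/, so it voices to [b]. /t/ is a voiceless obstruent between vowels /u/ and /a/, so it voices to [d]. /bakiepilutabidiv/ → bagiebiludabidiv.
Rule 3 (intervocalic spirantization): /b/ is a stop between vowels /e/ and /i/, so it spirantizes to the fricative [v]. /d/ is a stop between vowels /u/ and /a/, so it spirantizes to the fricative [z]. /b/ is a stop between vowels /a/ and /i/, so it spirantizes to the fricative [v]. /d/ is a stop between vowels /i/ and /i/, so it spirantizes to the fricative [z]. /bagiebiludabidiv/ → bagieviluzaviziv.
Rule 4 (final devoicing): /v/ is a voiced obstruent in word-final position, so it devoices to [f]. /bagieviluzaviziv/ → bagieviluzavizif.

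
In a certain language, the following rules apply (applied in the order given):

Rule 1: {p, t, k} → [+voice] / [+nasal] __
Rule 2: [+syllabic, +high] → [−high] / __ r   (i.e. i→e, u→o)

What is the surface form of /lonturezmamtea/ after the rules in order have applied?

londorezmamdea

Rule 1 (post-nasal voicing): /t/ is a voiceless stop immediately after the nasal /n/, so it voices to [d]. /t/ is a voiceless stop immediately after the nasal /m/, so it voices to [d]. /lonturezmamtea/ → londurezmamdea.
Rule 2 (pre-rhotic lowering): /u/ is a high vowel immediately before /r/, so it lowers to [o]. /londurezmamdea/ → londorezmamdea.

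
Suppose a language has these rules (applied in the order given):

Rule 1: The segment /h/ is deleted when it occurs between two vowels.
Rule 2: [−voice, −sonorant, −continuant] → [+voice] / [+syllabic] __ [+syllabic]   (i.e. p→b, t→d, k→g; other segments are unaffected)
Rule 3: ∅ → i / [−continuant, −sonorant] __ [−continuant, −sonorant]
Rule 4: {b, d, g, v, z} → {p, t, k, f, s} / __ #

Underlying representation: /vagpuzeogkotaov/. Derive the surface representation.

Rule 1 (intervocalic h-deletion): no segment meets the environment; /vagpuzeogkotaov/ is unchanged.
Rule 2 (intervocalic voicing): /t/ is a voiceless stop between vowels /o/ and /a/, so it voices to [d]. /vagpuzeogkotaov/ → vagpuzeogkodaov.
Rule 3 (stop-cluster i-epenthesis): /g/ and /p/ form a stop–stop cluster, so [i] is inserted between them. /g/ and /k/ form a stop–stop cluster, so [i] is inserted between them. /vagpuzeogkodaov/ → vagipuzeogikodaov.
Rule 4 (final devoicing): /v/ is a voiced obstruent in word-final position, so it devoices to [f]. /vagipuzeogikodaov/ → vagipuzeogikodaof.

vagipuzeogikodaof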